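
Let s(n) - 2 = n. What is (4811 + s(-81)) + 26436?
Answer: 31168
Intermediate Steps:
s(n) = 2 + n
(4811 + s(-81)) + 26436 = (4811 + (2 - 81)) + 26436 = (4811 - 79) + 26436 = 4732 + 26436 = 31168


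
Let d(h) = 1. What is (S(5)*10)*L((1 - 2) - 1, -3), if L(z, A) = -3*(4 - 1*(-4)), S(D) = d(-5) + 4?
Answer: -1200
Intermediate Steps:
S(D) = 5 (S(D) = 1 + 4 = 5)
L(z, A) = -24 (L(z, A) = -3*(4 + 4) = -3*8 = -24)
(S(5)*10)*L((1 - 2) - 1, -3) = (5*10)*(-24) = 50*(-24) = -1200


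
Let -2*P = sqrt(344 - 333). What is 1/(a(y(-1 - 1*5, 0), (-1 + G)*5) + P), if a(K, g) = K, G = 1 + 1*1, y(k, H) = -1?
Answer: 4/7 - 2*sqrt(11)/7 ≈ -0.37618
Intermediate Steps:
G = 2 (G = 1 + 1 = 2)
P = -sqrt(11)/2 (P = -sqrt(344 - 333)/2 = -sqrt(11)/2 ≈ -1.6583)
1/(a(y(-1 - 1*5, 0), (-1 + G)*5) + P) = 1/(-1 - sqrt(11)/2)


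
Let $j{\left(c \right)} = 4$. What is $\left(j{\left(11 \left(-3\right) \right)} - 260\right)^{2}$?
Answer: $65536$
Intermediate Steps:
$\left(j{\left(11 \left(-3\right) \right)} - 260\right)^{2} = \left(4 - 260\right)^{2} = \left(-256\right)^{2} = 65536$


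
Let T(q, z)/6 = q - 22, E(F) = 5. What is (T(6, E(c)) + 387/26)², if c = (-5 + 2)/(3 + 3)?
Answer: 4447881/676 ≈ 6579.7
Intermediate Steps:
c = -½ (c = -3/6 = -3*⅙ = -½ ≈ -0.50000)
T(q, z) = -132 + 6*q (T(q, z) = 6*(q - 22) = 6*(-22 + q) = -132 + 6*q)
(T(6, E(c)) + 387/26)² = ((-132 + 6*6) + 387/26)² = ((-132 + 36) + 387*(1/26))² = (-96 + 387/26)² = (-2109/26)² = 4447881/676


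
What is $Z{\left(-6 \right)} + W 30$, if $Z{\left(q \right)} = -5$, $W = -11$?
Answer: $-335$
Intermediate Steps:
$Z{\left(-6 \right)} + W 30 = -5 - 330 = -335$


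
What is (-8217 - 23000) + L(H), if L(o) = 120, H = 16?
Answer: -31097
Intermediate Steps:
(-8217 - 23000) + L(H) = (-8217 - 23000) + 120 = -31217 + 120 = -31097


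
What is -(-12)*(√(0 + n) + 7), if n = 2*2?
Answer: 108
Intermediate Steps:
n = 4
-(-12)*(√(0 + n) + 7) = -(-12)*(√(0 + 4) + 7) = -(-12)*(√4 + 7) = -(-12)*(2 + 7) = -(-12)*9 = -2*(-54) = 108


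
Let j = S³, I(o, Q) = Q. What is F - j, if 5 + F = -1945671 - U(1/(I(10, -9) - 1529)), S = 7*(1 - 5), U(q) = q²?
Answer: -4550461393457/2365444 ≈ -1.9237e+6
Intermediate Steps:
S = -28 (S = 7*(-4) = -28)
j = -21952 (j = (-28)³ = -21952)
F = -4602387620145/2365444 (F = -5 + (-1945671 - (1/(-9 - 1529))²) = -5 + (-1945671 - (1/(-1538))²) = -5 + (-1945671 - (-1/1538)²) = -5 + (-1945671 - 1*1/2365444) = -5 + (-1945671 - 1/2365444) = -5 - 4602375792925/2365444 = -4602387620145/2365444 ≈ -1.9457e+6)
F - j = -4602387620145/2365444 - 1*(-21952) = -4602387620145/2365444 + 21952 = -4550461393457/2365444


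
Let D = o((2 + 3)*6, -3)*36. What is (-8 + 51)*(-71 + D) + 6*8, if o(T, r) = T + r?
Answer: 38791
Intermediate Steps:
D = 972 (D = ((2 + 3)*6 - 3)*36 = (5*6 - 3)*36 = (30 - 3)*36 = 27*36 = 972)
(-8 + 51)*(-71 + D) + 6*8 = (-8 + 51)*(-71 + 972) + 6*8 = 43*901 + 48 = 38743 + 48 = 38791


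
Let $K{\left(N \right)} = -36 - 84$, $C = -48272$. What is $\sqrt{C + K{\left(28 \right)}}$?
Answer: $2 i \sqrt{12098} \approx 219.98 i$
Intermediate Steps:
$K{\left(N \right)} = -120$ ($K{\left(N \right)} = -36 - 84 = -120$)
$\sqrt{C + K{\left(28 \right)}} = \sqrt{-48272 - 120} = \sqrt{-48392} = 2 i \sqrt{12098}$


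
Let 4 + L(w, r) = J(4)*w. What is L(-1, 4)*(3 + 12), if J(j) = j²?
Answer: -300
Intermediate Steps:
L(w, r) = -4 + 16*w (L(w, r) = -4 + 4²*w = -4 + 16*w)
L(-1, 4)*(3 + 12) = (-4 + 16*(-1))*(3 + 12) = (-4 - 16)*15 = -20*15 = -300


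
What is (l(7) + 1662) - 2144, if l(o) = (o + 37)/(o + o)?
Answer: -3352/7 ≈ -478.86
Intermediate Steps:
l(o) = (37 + o)/(2*o) (l(o) = (37 + o)/((2*o)) = (37 + o)*(1/(2*o)) = (37 + o)/(2*o))
(l(7) + 1662) - 2144 = ((½)*(37 + 7)/7 + 1662) - 2144 = ((½)*(⅐)*44 + 1662) - 2144 = (22/7 + 1662) - 2144 = 11656/7 - 2144 = -3352/7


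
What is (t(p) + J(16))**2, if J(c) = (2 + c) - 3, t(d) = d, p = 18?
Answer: 1089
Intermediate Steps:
J(c) = -1 + c
(t(p) + J(16))**2 = (18 + (-1 + 16))**2 = (18 + 15)**2 = 33**2 = 1089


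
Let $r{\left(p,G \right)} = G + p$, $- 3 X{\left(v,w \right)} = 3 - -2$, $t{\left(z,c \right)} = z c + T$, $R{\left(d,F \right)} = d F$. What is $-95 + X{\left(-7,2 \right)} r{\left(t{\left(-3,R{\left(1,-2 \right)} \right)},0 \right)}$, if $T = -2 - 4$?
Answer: $-95$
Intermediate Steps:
$T = -6$
$R{\left(d,F \right)} = F d$
$t{\left(z,c \right)} = -6 + c z$ ($t{\left(z,c \right)} = z c - 6 = c z - 6 = -6 + c z$)
$X{\left(v,w \right)} = - \frac{5}{3}$ ($X{\left(v,w \right)} = - \frac{3 - -2}{3} = - \frac{3 + 2}{3} = \left(- \frac{1}{3}\right) 5 = - \frac{5}{3}$)
$-95 + X{\left(-7,2 \right)} r{\left(t{\left(-3,R{\left(1,-2 \right)} \right)},0 \right)} = -95 - \frac{5 \left(0 - \left(6 - \left(-2\right) 1 \left(-3\right)\right)\right)}{3} = -95 - \frac{5 \left(0 - 0\right)}{3} = -95 - \frac{5 \left(0 + \left(-6 + 6\right)\right)}{3} = -95 - \frac{5 \left(0 + 0\right)}{3} = -95 - 0 = -95 + 0 = -95$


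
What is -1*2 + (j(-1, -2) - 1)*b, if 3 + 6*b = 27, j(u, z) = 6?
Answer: 18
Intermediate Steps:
b = 4 (b = -½ + (⅙)*27 = -½ + 9/2 = 4)
-1*2 + (j(-1, -2) - 1)*b = -1*2 + (6 - 1)*4 = -2 + 5*4 = -2 + 20 = 18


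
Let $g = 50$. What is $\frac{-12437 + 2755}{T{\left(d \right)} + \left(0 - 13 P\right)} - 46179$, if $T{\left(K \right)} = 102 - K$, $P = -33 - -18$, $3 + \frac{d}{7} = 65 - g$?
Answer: $- \frac{9845809}{213} \approx -46224.0$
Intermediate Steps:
$d = 84$ ($d = -21 + 7 \left(65 - 50\right) = -21 + 7 \cdot 15 = -21 + 105 = 84$)
$P = -15$ ($P = -33 + 18 = -15$)
$\frac{-12437 + 2755}{T{\left(d \right)} + \left(0 - 13 P\right)} - 46179 = \frac{-12437 + 2755}{\left(102 - 84\right) + \left(0 - -195\right)} - 46179 = - \frac{9682}{\left(102 - 84\right) + \left(0 + 195\right)} - 46179 = - \frac{9682}{18 + 195} - 46179 = - \frac{9682}{213} - 46179 = - \frac{9845809}{213}$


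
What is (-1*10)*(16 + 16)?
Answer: -320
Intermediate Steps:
(-1*10)*(16 + 16) = -10*32 = -320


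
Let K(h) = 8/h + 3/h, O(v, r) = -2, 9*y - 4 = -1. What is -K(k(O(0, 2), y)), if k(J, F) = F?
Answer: -33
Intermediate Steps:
y = 1/3 (y = 4/9 + (1/9)*(-1) = 4/9 - 1/9 = 1/3 ≈ 0.33333)
K(h) = 11/h
-K(k(O(0, 2), y)) = -11/1/3 = -11*3 = -1*33 = -33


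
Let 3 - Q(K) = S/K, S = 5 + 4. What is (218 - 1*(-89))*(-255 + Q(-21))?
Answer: -540627/7 ≈ -77232.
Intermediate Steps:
S = 9
Q(K) = 3 - 9/K
(218 - 1*(-89))*(-255 + Q(-21)) = (218 - 1*(-89))*(-255 + (3 - 9/(-21))) = (218 + 89)*(-255 + (3 - 9*(-1/21))) = 307*(-255 + (3 + 3/7)) = 307*(-255 + 24/7) = 307*(-1761/7) = -540627/7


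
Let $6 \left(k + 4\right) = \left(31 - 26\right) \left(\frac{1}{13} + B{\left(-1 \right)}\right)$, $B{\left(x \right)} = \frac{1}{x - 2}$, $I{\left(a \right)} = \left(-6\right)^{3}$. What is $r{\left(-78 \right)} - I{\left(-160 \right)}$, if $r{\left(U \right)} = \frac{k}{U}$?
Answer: $\frac{1971709}{9126} \approx 216.05$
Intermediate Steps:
$I{\left(a \right)} = -216$
$B{\left(x \right)} = \frac{1}{-2 + x}$
$k = - \frac{493}{117}$ ($k = -4 + \frac{\left(31 - 26\right) \left(\frac{1}{13} + \frac{1}{-2 - 1}\right)}{6} = -4 + \frac{\left(31 - 26\right) \left(\frac{1}{13} + \frac{1}{-3}\right)}{6} = -4 + \frac{5 \left(\frac{1}{13} - \frac{1}{3}\right)}{6} = -4 + \frac{5 \left(- \frac{10}{39}\right)}{6} = -4 + \frac{1}{6} \left(- \frac{50}{39}\right) = -4 - \frac{25}{117} = - \frac{493}{117} \approx -4.2137$)
$r{\left(U \right)} = - \frac{493}{117 U}$
$r{\left(-78 \right)} - I{\left(-160 \right)} = - \frac{493}{117 \left(-78\right)} - -216 = \left(- \frac{493}{117}\right) \left(- \frac{1}{78}\right) + 216 = \frac{493}{9126} + 216 = \frac{1971709}{9126}$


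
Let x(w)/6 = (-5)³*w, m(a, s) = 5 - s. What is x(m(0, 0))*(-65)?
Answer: 243750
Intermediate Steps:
x(w) = -750*w (x(w) = 6*((-5)³*w) = 6*(-125*w) = -750*w)
x(m(0, 0))*(-65) = -750*(5 - 1*0)*(-65) = -750*(5 + 0)*(-65) = -750*5*(-65) = -3750*(-65) = 243750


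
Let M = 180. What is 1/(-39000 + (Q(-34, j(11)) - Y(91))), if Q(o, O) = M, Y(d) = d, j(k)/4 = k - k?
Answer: -1/38911 ≈ -2.5700e-5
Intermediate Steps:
j(k) = 0 (j(k) = 4*(k - k) = 4*0 = 0)
Q(o, O) = 180
1/(-39000 + (Q(-34, j(11)) - Y(91))) = 1/(-39000 + (180 - 1*91)) = 1/(-39000 + (180 - 91)) = 1/(-39000 + 89) = 1/(-38911) = -1/38911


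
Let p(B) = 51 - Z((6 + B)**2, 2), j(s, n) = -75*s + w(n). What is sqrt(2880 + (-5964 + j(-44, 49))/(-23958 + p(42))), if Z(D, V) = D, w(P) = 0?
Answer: 2*sqrt(54963261294)/8737 ≈ 53.667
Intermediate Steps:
j(s, n) = -75*s (j(s, n) = -75*s + 0 = -75*s)
p(B) = 51 - (6 + B)**2
sqrt(2880 + (-5964 + j(-44, 49))/(-23958 + p(42))) = sqrt(2880 + (-5964 - 75*(-44))/(-23958 + (51 - (6 + 42)**2))) = sqrt(2880 + (-5964 + 3300)/(-23958 + (51 - 1*48**2))) = sqrt(2880 - 2664/(-23958 + (51 - 1*2304))) = sqrt(2880 - 2664/(-23958 + (51 - 2304))) = sqrt(2880 - 2664/(-23958 - 2253)) = sqrt(2880 - 2664/(-26211)) = sqrt(2880 - 2664*(-1/26211)) = sqrt(2880 + 888/8737) = sqrt(25163448/8737) = 2*sqrt(54963261294)/8737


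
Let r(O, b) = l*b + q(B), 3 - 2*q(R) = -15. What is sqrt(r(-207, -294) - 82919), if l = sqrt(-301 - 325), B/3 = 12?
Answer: sqrt(-82910 - 294*I*sqrt(626)) ≈ 12.761 - 288.22*I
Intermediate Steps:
B = 36 (B = 3*12 = 36)
q(R) = 9 (q(R) = 3/2 - 1/2*(-15) = 3/2 + 15/2 = 9)
l = I*sqrt(626) (l = sqrt(-626) = I*sqrt(626) ≈ 25.02*I)
r(O, b) = 9 + I*b*sqrt(626) (r(O, b) = (I*sqrt(626))*b + 9 = I*b*sqrt(626) + 9 = 9 + I*b*sqrt(626))
sqrt(r(-207, -294) - 82919) = sqrt((9 + I*(-294)*sqrt(626)) - 82919) = sqrt((9 - 294*I*sqrt(626)) - 82919) = sqrt(-82910 - 294*I*sqrt(626))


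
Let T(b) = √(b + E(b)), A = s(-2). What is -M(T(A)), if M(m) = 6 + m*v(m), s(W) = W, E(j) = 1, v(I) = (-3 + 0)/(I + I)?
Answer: -9/2 ≈ -4.5000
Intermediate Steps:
v(I) = -3/(2*I) (v(I) = -3*1/(2*I) = -3/(2*I))
A = -2
T(b) = √(1 + b) (T(b) = √(b + 1) = √(1 + b))
M(m) = 9/2 (M(m) = 6 + m*(-3/(2*m)) = 6 - 3/2 = 9/2)
-M(T(A)) = -1*9/2 = -9/2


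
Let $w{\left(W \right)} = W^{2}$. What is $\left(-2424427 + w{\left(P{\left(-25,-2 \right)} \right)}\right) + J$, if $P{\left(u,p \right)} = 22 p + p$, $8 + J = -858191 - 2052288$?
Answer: $-5332798$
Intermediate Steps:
$J = -2910487$ ($J = -8 - 2910479 = -2910487$)
$P{\left(u,p \right)} = 23 p$
$\left(-2424427 + w{\left(P{\left(-25,-2 \right)} \right)}\right) + J = \left(-2424427 + \left(23 \left(-2\right)\right)^{2}\right) - 2910487 = \left(-2424427 + \left(-46\right)^{2}\right) - 2910487 = \left(-2424427 + 2116\right) - 2910487 = -2422311 - 2910487 = -5332798$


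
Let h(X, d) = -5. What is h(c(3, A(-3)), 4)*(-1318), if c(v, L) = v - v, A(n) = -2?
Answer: 6590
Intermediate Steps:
c(v, L) = 0
h(c(3, A(-3)), 4)*(-1318) = -5*(-1318) = 6590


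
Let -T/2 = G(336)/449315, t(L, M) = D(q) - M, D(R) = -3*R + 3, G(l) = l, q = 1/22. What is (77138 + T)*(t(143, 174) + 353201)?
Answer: 134593291362477643/4942465 ≈ 2.7232e+10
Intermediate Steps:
q = 1/22 ≈ 0.045455
D(R) = 3 - 3*R
t(L, M) = 63/22 - M (t(L, M) = (3 - 3*1/22) - M = (3 - 3/22) - M = 63/22 - M)
T = -672/449315 ≈ -0.0014956
(77138 + T)*(t(143, 174) + 353201) = (77138 - 672/449315)*((63/22 - 1*174) + 353201) = 34659259798*((63/22 - 174) + 353201)/449315 = 34659259798*(-3765/22 + 353201)/449315 = (34659259798/449315)*(7766657/22) = 134593291362477643/4942465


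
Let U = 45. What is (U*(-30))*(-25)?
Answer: 33750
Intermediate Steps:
(U*(-30))*(-25) = (45*(-30))*(-25) = -1350*(-25) = 33750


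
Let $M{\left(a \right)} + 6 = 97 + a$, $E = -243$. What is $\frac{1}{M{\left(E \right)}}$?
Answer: $- \frac{1}{152} \approx -0.0065789$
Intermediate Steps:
$M{\left(a \right)} = 91 + a$ ($M{\left(a \right)} = -6 + \left(97 + a\right) = 91 + a$)
$\frac{1}{M{\left(E \right)}} = \frac{1}{91 - 243} = \frac{1}{-152} = - \frac{1}{152}$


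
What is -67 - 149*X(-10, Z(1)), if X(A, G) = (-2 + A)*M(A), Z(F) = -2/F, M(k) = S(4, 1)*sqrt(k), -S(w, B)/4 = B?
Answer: -67 - 7152*I*sqrt(10) ≈ -67.0 - 22617.0*I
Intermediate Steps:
S(w, B) = -4*B
M(k) = -4*sqrt(k) (M(k) = (-4*1)*sqrt(k) = -4*sqrt(k))
X(A, G) = -4*sqrt(A)*(-2 + A) (X(A, G) = (-2 + A)*(-4*sqrt(A)) = -4*sqrt(A)*(-2 + A))
-67 - 149*X(-10, Z(1)) = -67 - 596*sqrt(-10)*(2 - 1*(-10)) = -67 - 596*I*sqrt(10)*(2 + 10) = -67 - 596*I*sqrt(10)*12 = -67 - 7152*I*sqrt(10)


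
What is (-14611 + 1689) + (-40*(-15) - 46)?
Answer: -12368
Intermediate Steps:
(-14611 + 1689) + (-40*(-15) - 46) = -12922 + (600 - 46) = -12922 + 554 = -12368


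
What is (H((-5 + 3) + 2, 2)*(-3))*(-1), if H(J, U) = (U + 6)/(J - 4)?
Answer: -6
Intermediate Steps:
H(J, U) = (6 + U)/(-4 + J)
(H((-5 + 3) + 2, 2)*(-3))*(-1) = (((6 + 2)/(-4 + ((-5 + 3) + 2)))*(-3))*(-1) = ((8/(-4 + (-2 + 2)))*(-3))*(-1) = ((8/(-4 + 0))*(-3))*(-1) = ((8/(-4))*(-3))*(-1) = (-¼*8*(-3))*(-1) = -2*(-3)*(-1) = 6*(-1) = -6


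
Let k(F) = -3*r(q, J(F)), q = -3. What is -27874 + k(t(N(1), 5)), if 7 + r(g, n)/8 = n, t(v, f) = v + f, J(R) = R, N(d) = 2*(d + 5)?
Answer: -28114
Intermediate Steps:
N(d) = 10 + 2*d (N(d) = 2*(5 + d) = 10 + 2*d)
t(v, f) = f + v
r(g, n) = -56 + 8*n
k(F) = 168 - 24*F (k(F) = -3*(-56 + 8*F) = 168 - 24*F)
-27874 + k(t(N(1), 5)) = -27874 + (168 - 24*(5 + (10 + 2*1))) = -27874 + (168 - 24*(5 + (10 + 2))) = -27874 + (168 - 24*(5 + 12)) = -27874 + (168 - 24*17) = -27874 + (168 - 408) = -27874 - 240 = -28114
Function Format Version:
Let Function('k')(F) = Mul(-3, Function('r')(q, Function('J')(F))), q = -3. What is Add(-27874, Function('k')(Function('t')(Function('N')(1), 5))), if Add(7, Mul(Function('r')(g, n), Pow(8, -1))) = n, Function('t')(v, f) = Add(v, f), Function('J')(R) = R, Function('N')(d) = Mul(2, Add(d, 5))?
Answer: -28114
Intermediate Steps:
Function('N')(d) = Add(10, Mul(2, d)) (Function('N')(d) = Mul(2, Add(5, d)) = Add(10, Mul(2, d)))
Function('t')(v, f) = Add(f, v)
Function('r')(g, n) = Add(-56, Mul(8, n))
Function('k')(F) = Add(168, Mul(-24, F)) (Function('k')(F) = Mul(-3, Add(-56, Mul(8, F))) = Add(168, Mul(-24, F)))
Add(-27874, Function('k')(Function('t')(Function('N')(1), 5))) = Add(-27874, Add(168, Mul(-24, Add(5, Add(10, Mul(2, 1)))))) = Add(-27874, Add(168, Mul(-24, Add(5, Add(10, 2))))) = Add(-27874, Add(168, Mul(-24, Add(5, 12)))) = Add(-27874, Add(168, Mul(-24, 17))) = Add(-27874, Add(168, -408)) = Add(-27874, -240) = -28114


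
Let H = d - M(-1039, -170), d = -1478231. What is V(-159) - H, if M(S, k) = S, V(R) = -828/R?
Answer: 78291452/53 ≈ 1.4772e+6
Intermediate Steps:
H = -1477192 (H = -1478231 - 1*(-1039) = -1478231 + 1039 = -1477192)
V(-159) - H = -828/(-159) - 1*(-1477192) = -828*(-1/159) + 1477192 = 276/53 + 1477192 = 78291452/53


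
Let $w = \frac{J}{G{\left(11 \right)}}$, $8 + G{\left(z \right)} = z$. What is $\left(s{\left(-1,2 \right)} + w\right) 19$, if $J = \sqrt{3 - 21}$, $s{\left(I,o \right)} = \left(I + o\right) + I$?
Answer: $19 i \sqrt{2} \approx 26.87 i$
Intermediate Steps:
$G{\left(z \right)} = -8 + z$
$s{\left(I,o \right)} = o + 2 I$
$J = 3 i \sqrt{2}$ ($J = \sqrt{-18} = 3 i \sqrt{2} \approx 4.2426 i$)
$w = i \sqrt{2}$ ($w = \frac{3 i \sqrt{2}}{-8 + 11} = \frac{3 i \sqrt{2}}{3} = 3 i \sqrt{2} \cdot \frac{1}{3} = i \sqrt{2} \approx 1.4142 i$)
$\left(s{\left(-1,2 \right)} + w\right) 19 = \left(\left(2 + 2 \left(-1\right)\right) + i \sqrt{2}\right) 19 = \left(\left(2 - 2\right) + i \sqrt{2}\right) 19 = \left(0 + i \sqrt{2}\right) 19 = i \sqrt{2} \cdot 19 = 19 i \sqrt{2}$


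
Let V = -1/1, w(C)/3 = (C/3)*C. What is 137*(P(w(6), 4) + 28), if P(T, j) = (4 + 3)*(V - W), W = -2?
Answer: 4795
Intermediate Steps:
w(C) = C**2 (w(C) = 3*((C/3)*C) = 3*(C**2/3) = C**2)
V = -1 (V = -1*1 = -1)
P(T, j) = 7 (P(T, j) = (4 + 3)*(-1 - 1*(-2)) = 7*(-1 + 2) = 7*1 = 7)
137*(P(w(6), 4) + 28) = 137*(7 + 28) = 137*35 = 4795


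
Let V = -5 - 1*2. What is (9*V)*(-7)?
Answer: 441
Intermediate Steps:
V = -7 (V = -5 - 2 = -7)
(9*V)*(-7) = (9*(-7))*(-7) = -63*(-7) = 441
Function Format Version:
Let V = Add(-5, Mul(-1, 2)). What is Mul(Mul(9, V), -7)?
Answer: 441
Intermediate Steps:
V = -7 (V = Add(-5, -2) = -7)
Mul(Mul(9, V), -7) = Mul(Mul(9, -7), -7) = Mul(-63, -7) = 441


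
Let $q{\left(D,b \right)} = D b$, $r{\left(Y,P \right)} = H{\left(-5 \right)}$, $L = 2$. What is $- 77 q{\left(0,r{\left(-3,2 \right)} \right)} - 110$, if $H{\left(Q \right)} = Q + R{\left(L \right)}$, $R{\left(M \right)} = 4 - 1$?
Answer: $-110$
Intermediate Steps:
$R{\left(M \right)} = 3$
$H{\left(Q \right)} = 3 + Q$ ($H{\left(Q \right)} = Q + 3 = 3 + Q$)
$r{\left(Y,P \right)} = -2$ ($r{\left(Y,P \right)} = 3 - 5 = -2$)
$- 77 q{\left(0,r{\left(-3,2 \right)} \right)} - 110 = - 77 \cdot 0 \left(-2\right) - 110 = \left(-77\right) 0 - 110 = 0 - 110 = -110$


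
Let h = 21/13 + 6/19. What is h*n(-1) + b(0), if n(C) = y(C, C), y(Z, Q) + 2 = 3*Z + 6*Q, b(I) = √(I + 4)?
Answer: -4753/247 ≈ -19.243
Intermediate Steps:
b(I) = √(4 + I)
y(Z, Q) = -2 + 3*Z + 6*Q (y(Z, Q) = -2 + (3*Z + 6*Q) = -2 + 3*Z + 6*Q)
n(C) = -2 + 9*C (n(C) = -2 + 3*C + 6*C = -2 + 9*C)
h = 477/247 (h = 21*(1/13) + 6*(1/19) = 21/13 + 6/19 = 477/247 ≈ 1.9312)
h*n(-1) + b(0) = 477*(-2 + 9*(-1))/247 + √(4 + 0) = 477*(-2 - 9)/247 + √4 = (477/247)*(-11) + 2 = -5247/247 + 2 = -4753/247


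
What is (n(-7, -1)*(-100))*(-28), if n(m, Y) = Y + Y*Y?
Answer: 0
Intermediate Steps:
n(m, Y) = Y + Y²
(n(-7, -1)*(-100))*(-28) = (-(1 - 1)*(-100))*(-28) = (-1*0*(-100))*(-28) = (0*(-100))*(-28) = 0*(-28) = 0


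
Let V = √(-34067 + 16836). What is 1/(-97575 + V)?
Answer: -97575/9520897856 - I*√17231/9520897856 ≈ -1.0249e-5 - 1.3787e-8*I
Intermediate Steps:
V = I*√17231 (V = √(-17231) = I*√17231 ≈ 131.27*I)
1/(-97575 + V) = 1/(-97575 + I*√17231)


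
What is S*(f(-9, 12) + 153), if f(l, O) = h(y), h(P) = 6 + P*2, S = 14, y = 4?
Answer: 2338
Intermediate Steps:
h(P) = 6 + 2*P
f(l, O) = 14 (f(l, O) = 6 + 2*4 = 6 + 8 = 14)
S*(f(-9, 12) + 153) = 14*(14 + 153) = 14*167 = 2338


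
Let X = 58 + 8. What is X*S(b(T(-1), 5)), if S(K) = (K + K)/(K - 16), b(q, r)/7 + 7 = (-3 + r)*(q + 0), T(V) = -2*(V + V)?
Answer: -308/3 ≈ -102.67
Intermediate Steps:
T(V) = -4*V
b(q, r) = -49 + 7*q*(-3 + r) (b(q, r) = -49 + 7*((-3 + r)*(q + 0)) = -49 + 7*((-3 + r)*q) = -49 + 7*(q*(-3 + r)) = -49 + 7*q*(-3 + r))
X = 66
S(K) = 2*K/(-16 + K) (S(K) = (2*K)/(-16 + K) = 2*K/(-16 + K))
X*S(b(T(-1), 5)) = 66*(2*(-49 - (-84)*(-1) + 7*(-4*(-1))*5)/(-16 + (-49 - (-84)*(-1) + 7*(-4*(-1))*5))) = 66*(2*(-49 - 21*4 + 7*4*5)/(-16 + (-49 - 21*4 + 7*4*5))) = 66*(2*(-49 - 84 + 140)/(-16 + (-49 - 84 + 140))) = 66*(2*7/(-16 + 7)) = 66*(2*7/(-9)) = 66*(2*7*(-⅑)) = 66*(-14/9) = -308/3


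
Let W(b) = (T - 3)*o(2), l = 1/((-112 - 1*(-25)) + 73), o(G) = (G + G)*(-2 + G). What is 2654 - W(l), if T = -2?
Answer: 2654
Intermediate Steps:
o(G) = 2*G*(-2 + G) (o(G) = (2*G)*(-2 + G) = 2*G*(-2 + G))
l = -1/14 (l = 1/((-112 + 25) + 73) = 1/(-87 + 73) = 1/(-14) = -1/14 ≈ -0.071429)
W(b) = 0 (W(b) = (-2 - 3)*(2*2*(-2 + 2)) = -10*2*0 = -5*0 = 0)
2654 - W(l) = 2654 - 1*0 = 2654 + 0 = 2654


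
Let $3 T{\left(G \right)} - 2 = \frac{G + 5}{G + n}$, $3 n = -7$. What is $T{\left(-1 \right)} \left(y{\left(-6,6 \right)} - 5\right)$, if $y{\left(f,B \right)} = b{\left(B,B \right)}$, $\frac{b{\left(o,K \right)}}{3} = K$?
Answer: $\frac{52}{15} \approx 3.4667$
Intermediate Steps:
$n = - \frac{7}{3}$ ($n = \frac{1}{3} \left(-7\right) = - \frac{7}{3} \approx -2.3333$)
$T{\left(G \right)} = \frac{2}{3} + \frac{5 + G}{3 \left(- \frac{7}{3} + G\right)}$ ($T{\left(G \right)} = \frac{2}{3} + \frac{\left(G + 5\right) \frac{1}{G - \frac{7}{3}}}{3} = \frac{2}{3} + \frac{\left(5 + G\right) \frac{1}{- \frac{7}{3} + G}}{3} = \frac{2}{3} + \frac{\frac{1}{- \frac{7}{3} + G} \left(5 + G\right)}{3} = \frac{2}{3} + \frac{5 + G}{3 \left(- \frac{7}{3} + G\right)}$)
$b{\left(o,K \right)} = 3 K$
$y{\left(f,B \right)} = 3 B$
$T{\left(-1 \right)} \left(y{\left(-6,6 \right)} - 5\right) = \frac{1 + 9 \left(-1\right)}{3 \left(-7 + 3 \left(-1\right)\right)} \left(3 \cdot 6 - 5\right) = \frac{1 - 9}{3 \left(-7 - 3\right)} \left(18 - 5\right) = \frac{1}{3} \frac{1}{-10} \left(-8\right) 13 = \frac{1}{3} \left(- \frac{1}{10}\right) \left(-8\right) 13 = \frac{4}{15} \cdot 13 = \frac{52}{15}$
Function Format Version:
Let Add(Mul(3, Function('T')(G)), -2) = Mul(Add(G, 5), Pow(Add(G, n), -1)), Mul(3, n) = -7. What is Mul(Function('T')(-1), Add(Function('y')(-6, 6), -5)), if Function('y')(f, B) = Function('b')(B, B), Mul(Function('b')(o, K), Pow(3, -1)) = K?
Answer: Rational(52, 15) ≈ 3.4667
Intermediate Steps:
n = Rational(-7, 3) (n = Mul(Rational(1, 3), -7) = Rational(-7, 3) ≈ -2.3333)
Function('T')(G) = Add(Rational(2, 3), Mul(Rational(1, 3), Pow(Add(Rational(-7, 3), G), -1), Add(5, G))) (Function('T')(G) = Add(Rational(2, 3), Mul(Rational(1, 3), Mul(Add(G, 5), Pow(Add(G, Rational(-7, 3)), -1)))) = Add(Rational(2, 3), Mul(Rational(1, 3), Mul(Add(5, G), Pow(Add(Rational(-7, 3), G), -1)))) = Add(Rational(2, 3), Mul(Rational(1, 3), Mul(Pow(Add(Rational(-7, 3), G), -1), Add(5, G)))) = Add(Rational(2, 3), Mul(Rational(1, 3), Pow(Add(Rational(-7, 3), G), -1), Add(5, G))))
Function('b')(o, K) = Mul(3, K)
Function('y')(f, B) = Mul(3, B)
Mul(Function('T')(-1), Add(Function('y')(-6, 6), -5)) = Mul(Mul(Rational(1, 3), Pow(Add(-7, Mul(3, -1)), -1), Add(1, Mul(9, -1))), Add(Mul(3, 6), -5)) = Mul(Mul(Rational(1, 3), Pow(Add(-7, -3), -1), Add(1, -9)), Add(18, -5)) = Mul(Mul(Rational(1, 3), Pow(-10, -1), -8), 13) = Mul(Mul(Rational(1, 3), Rational(-1, 10), -8), 13) = Mul(Rational(4, 15), 13) = Rational(52, 15)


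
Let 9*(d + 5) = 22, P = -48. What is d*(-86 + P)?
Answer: 3082/9 ≈ 342.44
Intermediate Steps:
d = -23/9 (d = -5 + (⅑)*22 = -5 + 22/9 = -23/9 ≈ -2.5556)
d*(-86 + P) = -23*(-86 - 48)/9 = -23/9*(-134) = 3082/9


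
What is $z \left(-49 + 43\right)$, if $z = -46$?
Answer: $276$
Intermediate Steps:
$z \left(-49 + 43\right) = - 46 \left(-49 + 43\right) = \left(-46\right) \left(-6\right) = 276$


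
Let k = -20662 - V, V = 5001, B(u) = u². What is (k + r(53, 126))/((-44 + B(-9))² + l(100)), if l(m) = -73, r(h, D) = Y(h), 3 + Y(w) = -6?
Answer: -3209/162 ≈ -19.809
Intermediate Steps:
Y(w) = -9 (Y(w) = -3 - 6 = -9)
r(h, D) = -9
k = -25663 (k = -20662 - 1*5001 = -20662 - 5001 = -25663)
(k + r(53, 126))/((-44 + B(-9))² + l(100)) = (-25663 - 9)/((-44 + (-9)²)² - 73) = -25672/((-44 + 81)² - 73) = -25672/(37² - 73) = -25672/(1369 - 73) = -25672/1296 = -25672*1/1296 = -3209/162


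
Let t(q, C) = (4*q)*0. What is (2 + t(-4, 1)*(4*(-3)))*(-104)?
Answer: -208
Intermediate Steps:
t(q, C) = 0
(2 + t(-4, 1)*(4*(-3)))*(-104) = (2 + 0*(4*(-3)))*(-104) = (2 + 0*(-12))*(-104) = (2 + 0)*(-104) = 2*(-104) = -208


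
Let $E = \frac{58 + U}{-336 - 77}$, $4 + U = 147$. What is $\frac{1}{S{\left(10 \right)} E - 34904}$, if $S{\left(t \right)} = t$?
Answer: $- \frac{413}{14417362} \approx -2.8646 \cdot 10^{-5}$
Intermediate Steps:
$U = 143$ ($U = -4 + 147 = 143$)
$E = - \frac{201}{413}$ ($E = \frac{58 + 143}{-336 - 77} = \frac{201}{-413} = 201 \left(- \frac{1}{413}\right) = - \frac{201}{413} \approx -0.48668$)
$\frac{1}{S{\left(10 \right)} E - 34904} = \frac{1}{10 \left(- \frac{201}{413}\right) - 34904} = \frac{1}{- \frac{2010}{413} - 34904} = \frac{1}{- \frac{14417362}{413}} = - \frac{413}{14417362}$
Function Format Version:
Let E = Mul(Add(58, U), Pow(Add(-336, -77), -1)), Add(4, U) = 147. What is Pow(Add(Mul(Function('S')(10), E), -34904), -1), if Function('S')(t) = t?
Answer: Rational(-413, 14417362) ≈ -2.8646e-5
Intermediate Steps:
U = 143 (U = Add(-4, 147) = 143)
E = Rational(-201, 413) (E = Mul(Add(58, 143), Pow(Add(-336, -77), -1)) = Mul(201, Pow(-413, -1)) = Mul(201, Rational(-1, 413)) = Rational(-201, 413) ≈ -0.48668)
Pow(Add(Mul(Function('S')(10), E), -34904), -1) = Pow(Add(Mul(10, Rational(-201, 413)), -34904), -1) = Pow(Add(Rational(-2010, 413), -34904), -1) = Pow(Rational(-14417362, 413), -1) = Rational(-413, 14417362)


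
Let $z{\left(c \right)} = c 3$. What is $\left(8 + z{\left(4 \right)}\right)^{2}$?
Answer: $400$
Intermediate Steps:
$z{\left(c \right)} = 3 c$
$\left(8 + z{\left(4 \right)}\right)^{2} = \left(8 + 3 \cdot 4\right)^{2} = \left(8 + 12\right)^{2} = 20^{2} = 400$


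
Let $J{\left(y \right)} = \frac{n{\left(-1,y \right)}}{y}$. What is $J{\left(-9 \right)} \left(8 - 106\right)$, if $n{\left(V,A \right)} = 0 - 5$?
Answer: $- \frac{490}{9} \approx -54.444$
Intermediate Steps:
$n{\left(V,A \right)} = -5$ ($n{\left(V,A \right)} = 0 - 5 = -5$)
$J{\left(y \right)} = - \frac{5}{y}$
$J{\left(-9 \right)} \left(8 - 106\right) = - \frac{5}{-9} \left(8 - 106\right) = \left(-5\right) \left(- \frac{1}{9}\right) \left(-98\right) = \frac{5}{9} \left(-98\right) = - \frac{490}{9}$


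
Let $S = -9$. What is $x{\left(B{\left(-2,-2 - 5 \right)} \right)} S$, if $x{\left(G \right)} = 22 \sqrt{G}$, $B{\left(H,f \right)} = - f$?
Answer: $- 198 \sqrt{7} \approx -523.86$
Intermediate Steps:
$x{\left(B{\left(-2,-2 - 5 \right)} \right)} S = 22 \sqrt{- (-2 - 5)} \left(-9\right) = 22 \sqrt{\left(-1\right) \left(-7\right)} \left(-9\right) = 22 \sqrt{7} \left(-9\right) = - 198 \sqrt{7}$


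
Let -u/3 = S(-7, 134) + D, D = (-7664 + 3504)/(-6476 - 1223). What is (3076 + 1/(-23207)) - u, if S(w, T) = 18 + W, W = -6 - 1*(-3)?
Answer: 557920848514/178670693 ≈ 3122.6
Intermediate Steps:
W = -3 (W = -6 + 3 = -3)
S(w, T) = 15 (S(w, T) = 18 - 3 = 15)
D = 4160/7699 (D = -4160/(-7699) = -4160*(-1/7699) = 4160/7699 ≈ 0.54033)
u = -358935/7699 (u = -3*(15 + 4160/7699) = -3*119645/7699 = -358935/7699 ≈ -46.621)
(3076 + 1/(-23207)) - u = (3076 + 1/(-23207)) - 1*(-358935/7699) = (3076 - 1/23207) + 358935/7699 = 71384731/23207 + 358935/7699 = 557920848514/178670693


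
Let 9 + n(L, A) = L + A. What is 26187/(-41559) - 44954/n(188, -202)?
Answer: 88935285/45517 ≈ 1953.9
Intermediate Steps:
n(L, A) = -9 + A + L (n(L, A) = -9 + (L + A) = -9 + (A + L) = -9 + A + L)
26187/(-41559) - 44954/n(188, -202) = 26187/(-41559) - 44954/(-9 - 202 + 188) = 26187*(-1/41559) - 44954/(-23) = -1247/1979 - 44954*(-1/23) = -1247/1979 + 44954/23 = 88935285/45517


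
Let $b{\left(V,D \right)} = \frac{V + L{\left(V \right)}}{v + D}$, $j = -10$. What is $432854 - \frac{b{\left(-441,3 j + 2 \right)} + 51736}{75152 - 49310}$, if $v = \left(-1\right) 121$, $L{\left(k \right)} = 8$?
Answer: $\frac{555559479345}{1283486} \approx 4.3285 \cdot 10^{5}$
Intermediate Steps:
$v = -121$
$b{\left(V,D \right)} = \frac{8 + V}{-121 + D}$ ($b{\left(V,D \right)} = \frac{V + 8}{-121 + D} = \frac{8 + V}{-121 + D}$)
$432854 - \frac{b{\left(-441,3 j + 2 \right)} + 51736}{75152 - 49310} = 432854 - \frac{\frac{8 - 441}{-121 + \left(3 \left(-10\right) + 2\right)} + 51736}{75152 - 49310} = 432854 - \frac{\frac{1}{-121 + \left(-30 + 2\right)} \left(-433\right) + 51736}{25842} = 432854 - \left(\frac{1}{-121 - 28} \left(-433\right) + 51736\right) \frac{1}{25842} = 432854 - \left(\frac{1}{-149} \left(-433\right) + 51736\right) \frac{1}{25842} = 432854 - \left(\left(- \frac{1}{149}\right) \left(-433\right) + 51736\right) \frac{1}{25842} = 432854 - \left(\frac{433}{149} + 51736\right) \frac{1}{25842} = 432854 - \frac{7709097}{149} \cdot \frac{1}{25842} = 432854 - \frac{2569699}{1283486} = \frac{555559479345}{1283486}$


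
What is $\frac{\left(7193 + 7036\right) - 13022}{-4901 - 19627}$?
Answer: $- \frac{1207}{24528} \approx -0.049209$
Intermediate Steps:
$\frac{\left(7193 + 7036\right) - 13022}{-4901 - 19627} = \frac{14229 - 13022}{-24528} = 1207 \left(- \frac{1}{24528}\right) = - \frac{1207}{24528}$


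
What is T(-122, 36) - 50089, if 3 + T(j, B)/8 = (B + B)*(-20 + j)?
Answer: -131905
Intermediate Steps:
T(j, B) = -24 + 16*B*(-20 + j) (T(j, B) = -24 + 8*((B + B)*(-20 + j)) = -24 + 8*((2*B)*(-20 + j)) = -24 + 8*(2*B*(-20 + j)) = -24 + 16*B*(-20 + j))
T(-122, 36) - 50089 = (-24 - 320*36 + 16*36*(-122)) - 50089 = (-24 - 11520 - 70272) - 50089 = -81816 - 50089 = -131905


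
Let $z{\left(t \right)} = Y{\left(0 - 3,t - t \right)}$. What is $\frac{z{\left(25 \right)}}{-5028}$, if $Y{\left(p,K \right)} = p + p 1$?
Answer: $\frac{1}{838} \approx 0.0011933$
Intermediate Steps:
$Y{\left(p,K \right)} = 2 p$ ($Y{\left(p,K \right)} = p + p = 2 p$)
$z{\left(t \right)} = -6$ ($z{\left(t \right)} = 2 \left(0 - 3\right) = 2 \left(-3\right) = -6$)
$\frac{z{\left(25 \right)}}{-5028} = - \frac{6}{-5028} = \left(-6\right) \left(- \frac{1}{5028}\right) = \frac{1}{838}$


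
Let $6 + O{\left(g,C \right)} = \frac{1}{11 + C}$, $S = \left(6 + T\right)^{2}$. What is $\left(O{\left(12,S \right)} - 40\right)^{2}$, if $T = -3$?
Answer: $\frac{844561}{400} \approx 2111.4$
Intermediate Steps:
$S = 9$ ($S = \left(6 - 3\right)^{2} = 3^{2} = 9$)
$O{\left(g,C \right)} = -6 + \frac{1}{11 + C}$
$\left(O{\left(12,S \right)} - 40\right)^{2} = \left(\frac{-65 - 54}{11 + 9} - 40\right)^{2} = \left(\frac{-65 - 54}{20} - 40\right)^{2} = \left(\frac{1}{20} \left(-119\right) - 40\right)^{2} = \left(- \frac{119}{20} - 40\right)^{2} = \left(- \frac{919}{20}\right)^{2} = \frac{844561}{400}$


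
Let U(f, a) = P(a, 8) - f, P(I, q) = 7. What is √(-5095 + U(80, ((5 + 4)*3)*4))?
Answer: 4*I*√323 ≈ 71.889*I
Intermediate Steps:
U(f, a) = 7 - f
√(-5095 + U(80, ((5 + 4)*3)*4)) = √(-5095 + (7 - 1*80)) = √(-5095 + (7 - 80)) = √(-5095 - 73) = √(-5168) = 4*I*√323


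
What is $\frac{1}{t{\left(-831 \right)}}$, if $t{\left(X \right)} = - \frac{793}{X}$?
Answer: $\frac{831}{793} \approx 1.0479$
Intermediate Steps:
$\frac{1}{t{\left(-831 \right)}} = \frac{1}{\left(-793\right) \frac{1}{-831}} = \frac{1}{\left(-793\right) \left(- \frac{1}{831}\right)} = \frac{1}{\frac{793}{831}} = \frac{831}{793}$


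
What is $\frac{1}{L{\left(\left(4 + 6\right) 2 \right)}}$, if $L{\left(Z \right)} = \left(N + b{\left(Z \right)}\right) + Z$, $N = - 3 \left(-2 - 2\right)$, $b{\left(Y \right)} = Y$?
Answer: $\frac{1}{52} \approx 0.019231$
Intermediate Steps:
$N = 12$ ($N = \left(-3\right) \left(-4\right) = 12$)
$L{\left(Z \right)} = 12 + 2 Z$ ($L{\left(Z \right)} = \left(12 + Z\right) + Z = 12 + 2 Z$)
$\frac{1}{L{\left(\left(4 + 6\right) 2 \right)}} = \frac{1}{12 + 2 \left(4 + 6\right) 2} = \frac{1}{12 + 2 \cdot 10 \cdot 2} = \frac{1}{12 + 2 \cdot 20} = \frac{1}{12 + 40} = \frac{1}{52}$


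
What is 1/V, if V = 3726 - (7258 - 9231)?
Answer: 1/5699 ≈ 0.00017547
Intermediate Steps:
V = 5699 (V = 3726 - 1*(-1973) = 3726 + 1973 = 5699)
1/V = 1/5699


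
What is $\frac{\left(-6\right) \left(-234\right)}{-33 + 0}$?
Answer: $- \frac{468}{11} \approx -42.545$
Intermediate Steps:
$\frac{\left(-6\right) \left(-234\right)}{-33 + 0} = \frac{1}{-33} \cdot 1404 = \left(- \frac{1}{33}\right) 1404 = - \frac{468}{11}$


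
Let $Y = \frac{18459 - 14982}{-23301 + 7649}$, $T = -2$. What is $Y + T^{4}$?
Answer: $\frac{246955}{15652} \approx 15.778$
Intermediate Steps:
$Y = - \frac{3477}{15652}$ ($Y = \frac{3477}{-15652} = 3477 \left(- \frac{1}{15652}\right) = - \frac{3477}{15652} \approx -0.22214$)
$Y + T^{4} = - \frac{3477}{15652} + \left(-2\right)^{4} = - \frac{3477}{15652} + 16 = \frac{246955}{15652}$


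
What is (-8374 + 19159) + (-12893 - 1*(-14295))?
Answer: 12187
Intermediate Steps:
(-8374 + 19159) + (-12893 - 1*(-14295)) = 10785 + (-12893 + 14295) = 10785 + 1402 = 12187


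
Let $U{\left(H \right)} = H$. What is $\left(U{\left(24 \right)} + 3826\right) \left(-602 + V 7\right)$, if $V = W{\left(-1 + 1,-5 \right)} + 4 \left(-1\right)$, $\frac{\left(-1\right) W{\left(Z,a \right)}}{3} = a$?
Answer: $-2021250$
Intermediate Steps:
$W{\left(Z,a \right)} = - 3 a$
$V = 11$ ($V = \left(-3\right) \left(-5\right) + 4 \left(-1\right) = 15 - 4 = 11$)
$\left(U{\left(24 \right)} + 3826\right) \left(-602 + V 7\right) = \left(24 + 3826\right) \left(-602 + 11 \cdot 7\right) = 3850 \left(-602 + 77\right) = 3850 \left(-525\right) = -2021250$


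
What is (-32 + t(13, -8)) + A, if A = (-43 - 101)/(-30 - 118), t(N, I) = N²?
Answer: 5105/37 ≈ 137.97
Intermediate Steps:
A = 36/37 (A = -144/(-148) = -144*(-1/148) = 36/37 ≈ 0.97297)
(-32 + t(13, -8)) + A = (-32 + 13²) + 36/37 = (-32 + 169) + 36/37 = 137 + 36/37 = 5105/37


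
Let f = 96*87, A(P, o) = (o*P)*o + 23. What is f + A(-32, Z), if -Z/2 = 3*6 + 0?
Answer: -33097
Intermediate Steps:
Z = -36 (Z = -2*(3*6 + 0) = -2*(18 + 0) = -2*18 = -36)
A(P, o) = 23 + P*o² (A(P, o) = (P*o)*o + 23 = P*o² + 23 = 23 + P*o²)
f = 8352
f + A(-32, Z) = 8352 + (23 - 32*(-36)²) = 8352 + (23 - 32*1296) = 8352 + (23 - 41472) = 8352 - 41449 = -33097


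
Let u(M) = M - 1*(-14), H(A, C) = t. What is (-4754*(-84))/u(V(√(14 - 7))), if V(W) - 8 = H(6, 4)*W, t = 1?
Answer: 2928464/159 - 133112*√7/159 ≈ 16203.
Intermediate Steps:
H(A, C) = 1
V(W) = 8 + W (V(W) = 8 + 1*W = 8 + W)
u(M) = 14 + M (u(M) = M + 14 = 14 + M)
(-4754*(-84))/u(V(√(14 - 7))) = (-4754*(-84))/(14 + (8 + √(14 - 7))) = 399336/(14 + (8 + √7)) = 399336/(22 + √7)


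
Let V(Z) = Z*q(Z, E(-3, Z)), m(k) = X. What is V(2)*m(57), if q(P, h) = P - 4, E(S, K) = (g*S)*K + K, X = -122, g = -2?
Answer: 488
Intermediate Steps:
m(k) = -122
E(S, K) = K - 2*K*S (E(S, K) = (-2*S)*K + K = -2*K*S + K = K - 2*K*S)
q(P, h) = -4 + P
V(Z) = Z*(-4 + Z)
V(2)*m(57) = (2*(-4 + 2))*(-122) = (2*(-2))*(-122) = -4*(-122) = 488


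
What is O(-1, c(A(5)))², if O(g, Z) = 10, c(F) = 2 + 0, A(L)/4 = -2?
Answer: 100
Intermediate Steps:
A(L) = -8 (A(L) = 4*(-2) = -8)
c(F) = 2
O(-1, c(A(5)))² = 10² = 100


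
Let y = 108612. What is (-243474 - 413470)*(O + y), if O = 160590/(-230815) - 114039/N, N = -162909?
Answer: -1124933634205227728/15765971 ≈ -7.1352e+10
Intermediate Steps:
O = 67235/15765971 (O = 160590/(-230815) - 114039/(-162909) = 160590*(-1/230815) - 114039*(-1/162909) = -606/871 + 12671/18101 = 67235/15765971 ≈ 0.0042646)
(-243474 - 413470)*(O + y) = (-243474 - 413470)*(67235/15765971 + 108612) = -656944*1712373709487/15765971 = -1124933634205227728/15765971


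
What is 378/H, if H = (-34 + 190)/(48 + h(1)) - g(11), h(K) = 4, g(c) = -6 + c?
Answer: -189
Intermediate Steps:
H = -2 (H = (-34 + 190)/(48 + 4) - (-6 + 11) = 156/52 - 1*5 = 156*(1/52) - 5 = 3 - 5 = -2)
378/H = 378/(-2) = 378*(-½) = -189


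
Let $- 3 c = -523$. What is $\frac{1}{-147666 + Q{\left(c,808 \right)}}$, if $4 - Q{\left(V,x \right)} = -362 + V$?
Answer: $- \frac{3}{442423} \approx -6.7808 \cdot 10^{-6}$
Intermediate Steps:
$c = \frac{523}{3}$ ($c = \left(- \frac{1}{3}\right) \left(-523\right) = \frac{523}{3} \approx 174.33$)
$Q{\left(V,x \right)} = 366 - V$ ($Q{\left(V,x \right)} = 4 - \left(-362 + V\right) = 366 - V$)
$\frac{1}{-147666 + Q{\left(c,808 \right)}} = \frac{1}{-147666 + \left(366 - \frac{523}{3}\right)} = \frac{1}{-147666 + \frac{575}{3}} = \frac{1}{- \frac{442423}{3}} = - \frac{3}{442423}$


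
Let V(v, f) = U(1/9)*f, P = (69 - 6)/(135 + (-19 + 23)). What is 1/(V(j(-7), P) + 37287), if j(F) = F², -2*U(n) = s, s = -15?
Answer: 278/10366731 ≈ 2.6817e-5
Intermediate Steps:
U(n) = 15/2 (U(n) = -½*(-15) = 15/2)
P = 63/139 (P = 63/(135 + 4) = 63/139 ≈ 0.45324)
V(v, f) = 15*f/2
1/(V(j(-7), P) + 37287) = 1/((15/2)*(63/139) + 37287) = 1/(945/278 + 37287) = 1/(10366731/278) = 278/10366731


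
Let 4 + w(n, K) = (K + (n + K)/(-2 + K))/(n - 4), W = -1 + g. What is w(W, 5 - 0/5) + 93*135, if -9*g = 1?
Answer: 865934/69 ≈ 12550.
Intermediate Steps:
g = -⅑ (g = -⅑*1 = -⅑ ≈ -0.11111)
W = -10/9 (W = -1 - ⅑ = -10/9 ≈ -1.1111)
w(n, K) = -4 + (K + (K + n)/(-2 + K))/(-4 + n) (w(n, K) = -4 + (K + (n + K)/(-2 + K))/(n - 4) = -4 + (K + (K + n)/(-2 + K))/(-4 + n))
w(W, 5 - 0/5) + 93*135 = (-32 + (5 - 0/5)² + 9*(-10/9) + 15*(5 - 0/5) - 4*(5 - 0/5)*(-10/9))/(8 - 4*(5 - 0/5) - 2*(-10/9) + (5 - 0/5)*(-10/9)) + 93*135 = (-32 + (5 - 0/5)² - 10 + 15*(5 - 0/5) - 4*(5 - 0/5)*(-10/9))/(8 - 4*(5 - 0/5) + 20/9 + (5 - 0/5)*(-10/9)) + 12555 = (-32 + (5 - 1*0)² - 10 + 15*(5 - 1*0) - 4*(5 - 1*0)*(-10/9))/(8 - 4*(5 - 1*0) + 20/9 + (5 - 1*0)*(-10/9)) + 12555 = (-32 + (5 + 0)² - 10 + 15*(5 + 0) - 4*(5 + 0)*(-10/9))/(8 - 4*(5 + 0) + 20/9 + (5 + 0)*(-10/9)) + 12555 = (-32 + 5² - 10 + 15*5 - 4*5*(-10/9))/(8 - 4*5 + 20/9 + 5*(-10/9)) + 12555 = (-32 + 25 - 10 + 75 + 200/9)/(8 - 20 + 20/9 - 50/9) + 12555 = (722/9)/(-46/3) + 12555 = -3/46*722/9 + 12555 = -361/69 + 12555 = 865934/69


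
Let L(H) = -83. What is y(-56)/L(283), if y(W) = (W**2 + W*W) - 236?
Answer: -6036/83 ≈ -72.723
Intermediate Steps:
y(W) = -236 + 2*W**2 (y(W) = (W**2 + W**2) - 236 = 2*W**2 - 236 = -236 + 2*W**2)
y(-56)/L(283) = (-236 + 2*(-56)**2)/(-83) = (-236 + 2*3136)*(-1/83) = (-236 + 6272)*(-1/83) = 6036*(-1/83) = -6036/83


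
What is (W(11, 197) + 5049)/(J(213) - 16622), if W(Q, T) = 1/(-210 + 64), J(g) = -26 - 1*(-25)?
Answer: -737153/2426958 ≈ -0.30374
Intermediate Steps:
J(g) = -1 (J(g) = -26 + 25 = -1)
W(Q, T) = -1/146 (W(Q, T) = 1/(-146) = -1/146)
(W(11, 197) + 5049)/(J(213) - 16622) = (-1/146 + 5049)/(-1 - 16622) = (737153/146)/(-16623) = (737153/146)*(-1/16623) = -737153/2426958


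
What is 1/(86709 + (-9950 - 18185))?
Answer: 1/58574 ≈ 1.7072e-5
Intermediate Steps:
1/(86709 + (-9950 - 18185)) = 1/(86709 - 28135) = 1/58574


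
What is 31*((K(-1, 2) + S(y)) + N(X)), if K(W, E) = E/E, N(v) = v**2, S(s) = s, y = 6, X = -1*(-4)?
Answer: 713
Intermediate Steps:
X = 4
K(W, E) = 1
31*((K(-1, 2) + S(y)) + N(X)) = 31*((1 + 6) + 4**2) = 31*(7 + 16) = 31*23 = 713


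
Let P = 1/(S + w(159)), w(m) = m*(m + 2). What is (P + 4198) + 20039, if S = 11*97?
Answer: 646303843/26666 ≈ 24237.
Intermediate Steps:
S = 1067
w(m) = m*(2 + m)
P = 1/26666 (P = 1/(1067 + 159*(2 + 159)) = 1/(1067 + 159*161) = 1/(1067 + 25599) = 1/26666 ≈ 3.7501e-5)
(P + 4198) + 20039 = (1/26666 + 4198) + 20039 = 111943869/26666 + 20039 = 646303843/26666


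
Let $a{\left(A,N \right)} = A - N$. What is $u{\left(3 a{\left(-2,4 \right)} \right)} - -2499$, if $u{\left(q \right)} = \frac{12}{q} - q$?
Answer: $\frac{7549}{3} \approx 2516.3$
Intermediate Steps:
$u{\left(q \right)} = - q + \frac{12}{q}$
$u{\left(3 a{\left(-2,4 \right)} \right)} - -2499 = \left(- 3 \left(-2 - 4\right) + \frac{12}{3 \left(-2 - 4\right)}\right) - -2499 = \left(- 3 \left(-2 - 4\right) + \frac{12}{3 \left(-2 - 4\right)}\right) + 2499 = \left(- 3 \left(-6\right) + \frac{12}{3 \left(-6\right)}\right) + 2499 = \left(\left(-1\right) \left(-18\right) + \frac{12}{-18}\right) + 2499 = \left(18 + 12 \left(- \frac{1}{18}\right)\right) + 2499 = \left(18 - \frac{2}{3}\right) + 2499 = \frac{52}{3} + 2499 = \frac{7549}{3}$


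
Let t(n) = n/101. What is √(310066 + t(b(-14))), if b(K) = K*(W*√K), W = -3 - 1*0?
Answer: √(3162983266 + 4242*I*√14)/101 ≈ 556.84 + 0.0013971*I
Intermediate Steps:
W = -3 (W = -3 + 0 = -3)
b(K) = -3*K^(3/2) (b(K) = K*(-3*√K) = -3*K^(3/2))
t(n) = n/101 (t(n) = n*(1/101) = n/101)
√(310066 + t(b(-14))) = √(310066 + (-(-42)*I*√14)/101) = √(310066 + (42*I*√14)/101) = √(310066 + 42*I*√14/101)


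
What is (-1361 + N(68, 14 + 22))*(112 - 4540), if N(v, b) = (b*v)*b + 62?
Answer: -384478812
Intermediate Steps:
N(v, b) = 62 + v*b² (N(v, b) = v*b² + 62 = 62 + v*b²)
(-1361 + N(68, 14 + 22))*(112 - 4540) = (-1361 + (62 + 68*(14 + 22)²))*(112 - 4540) = (-1361 + (62 + 68*36²))*(-4428) = (-1361 + (62 + 68*1296))*(-4428) = (-1361 + (62 + 88128))*(-4428) = (-1361 + 88190)*(-4428) = 86829*(-4428) = -384478812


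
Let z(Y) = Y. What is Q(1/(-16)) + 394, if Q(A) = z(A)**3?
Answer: 1613823/4096 ≈ 394.00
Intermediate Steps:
Q(A) = A**3
Q(1/(-16)) + 394 = (1/(-16))**3 + 394 = (-1/16)**3 + 394 = -1/4096 + 394 = 1613823/4096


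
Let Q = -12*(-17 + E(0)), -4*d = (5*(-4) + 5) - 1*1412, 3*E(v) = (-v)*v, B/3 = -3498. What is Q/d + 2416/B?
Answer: 2557736/7487469 ≈ 0.34160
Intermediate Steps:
B = -10494 (B = 3*(-3498) = -10494)
E(v) = -v**2/3 (E(v) = ((-v)*v)/3 = (-v**2)/3 = -v**2/3)
d = 1427/4 (d = -((5*(-4) + 5) - 1*1412)/4 = -((-20 + 5) - 1412)/4 = -(-15 - 1412)/4 = -1/4*(-1427) = 1427/4 ≈ 356.75)
Q = 204 (Q = -12*(-17 - 1/3*0**2) = -12*(-17 - 1/3*0) = -12*(-17 + 0) = -12*(-17) = 204)
Q/d + 2416/B = 204/(1427/4) + 2416/(-10494) = 204*(4/1427) + 2416*(-1/10494) = 816/1427 - 1208/5247 = 2557736/7487469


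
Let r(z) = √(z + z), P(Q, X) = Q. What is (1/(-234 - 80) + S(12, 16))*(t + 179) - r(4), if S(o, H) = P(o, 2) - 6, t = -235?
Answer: -52724/157 - 2*√2 ≈ -338.65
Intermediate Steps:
S(o, H) = -6 + o (S(o, H) = o - 6 = -6 + o)
r(z) = √2*√z (r(z) = √(2*z) = √2*√z)
(1/(-234 - 80) + S(12, 16))*(t + 179) - r(4) = (1/(-234 - 80) + (-6 + 12))*(-235 + 179) - √2*√4 = (1/(-314) + 6)*(-56) - √2*2 = (-1/314 + 6)*(-56) - 2*√2 = (1883/314)*(-56) - 2*√2 = -52724/157 - 2*√2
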